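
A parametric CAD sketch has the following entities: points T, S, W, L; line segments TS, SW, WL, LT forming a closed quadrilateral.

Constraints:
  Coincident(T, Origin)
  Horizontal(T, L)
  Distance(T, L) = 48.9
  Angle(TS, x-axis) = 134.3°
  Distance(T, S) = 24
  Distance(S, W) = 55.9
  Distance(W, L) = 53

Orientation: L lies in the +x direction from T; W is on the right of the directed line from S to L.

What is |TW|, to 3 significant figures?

34.0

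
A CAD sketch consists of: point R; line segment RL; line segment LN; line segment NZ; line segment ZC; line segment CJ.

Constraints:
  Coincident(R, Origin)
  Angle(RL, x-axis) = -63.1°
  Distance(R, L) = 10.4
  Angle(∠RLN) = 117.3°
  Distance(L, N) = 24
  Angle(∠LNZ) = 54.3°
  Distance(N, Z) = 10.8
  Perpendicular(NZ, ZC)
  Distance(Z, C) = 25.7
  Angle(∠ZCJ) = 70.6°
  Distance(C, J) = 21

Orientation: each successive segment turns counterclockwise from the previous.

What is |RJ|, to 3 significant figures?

33.3

R is at the origin; RL runs at -63.1° with length 10.4, so L = (4.71, -9.27). ∠RLN = 117.3° gives LN at -0.400° from the x-axis; with |LN| = 24.0, N = (28.7, -9.44). ∠LNZ = 54.3° gives NZ at 125° from the x-axis; with |NZ| = 10.8, Z = (22.5, -0.628). NZ is perpendicular to ZC, so ZC runs at -145°; with |ZC| = 25.7, C = (1.49, -15.5). ∠ZCJ = 70.6° gives CJ at -35.3° from the x-axis; with |CJ| = 21.0, J = (18.6, -27.6). Then |RJ| = |J − R| = 33.3.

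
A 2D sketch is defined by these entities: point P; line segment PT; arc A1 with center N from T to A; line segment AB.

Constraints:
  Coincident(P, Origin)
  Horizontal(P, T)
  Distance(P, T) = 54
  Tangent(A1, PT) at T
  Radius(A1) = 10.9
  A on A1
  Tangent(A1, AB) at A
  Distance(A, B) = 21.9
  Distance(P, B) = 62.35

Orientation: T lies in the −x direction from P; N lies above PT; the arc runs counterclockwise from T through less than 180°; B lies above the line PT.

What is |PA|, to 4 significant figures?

46.19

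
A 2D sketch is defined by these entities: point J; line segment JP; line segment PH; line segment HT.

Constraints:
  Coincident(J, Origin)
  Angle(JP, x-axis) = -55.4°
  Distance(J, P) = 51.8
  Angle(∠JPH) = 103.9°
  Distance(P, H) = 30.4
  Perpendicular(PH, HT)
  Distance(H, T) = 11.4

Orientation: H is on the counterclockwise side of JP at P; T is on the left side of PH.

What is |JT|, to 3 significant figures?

57.9

J is at the origin; JP runs at -55.4° with length 51.8, so P = 51.8·(cos -55.4°, sin -55.4°) = (29.4, -42.6). ∠JPH = 103.9°, so PH runs at -55.4° + (180° − 103.9°) = 20.7° from the x-axis; with |PH| = 30.4, H = P + 30.4·(cos 20.7°, sin 20.7°) = (57.9, -31.9). PH is perpendicular to HT; with |HT| = 11.4 on the left of PH, T = H + 11.4·(-0.353, 0.935) = (53.8, -21.2). Then |JT| = |T − J| = 57.9.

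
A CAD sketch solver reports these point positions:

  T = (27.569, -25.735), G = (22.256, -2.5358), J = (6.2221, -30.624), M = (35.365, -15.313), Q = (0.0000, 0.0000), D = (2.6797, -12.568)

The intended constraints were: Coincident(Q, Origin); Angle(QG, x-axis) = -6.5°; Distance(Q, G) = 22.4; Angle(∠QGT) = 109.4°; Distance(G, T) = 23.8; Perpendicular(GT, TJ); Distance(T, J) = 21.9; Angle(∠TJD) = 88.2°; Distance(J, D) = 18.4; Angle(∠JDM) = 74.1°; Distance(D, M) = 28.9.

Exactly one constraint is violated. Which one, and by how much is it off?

Distance(D, M) = 28.9 — off by 3.90.

Q = (0.00, 0.00) ✓; QG at -6.500° ✓; |QG| = 22.40 ✓; ∠QGT = 109.4° ✓; |GT| = 23.80 ✓; ∠(GT, TJ) = 90.00° ✓; |TJ| = 21.90 ✓; ∠TJD = 88.20° ✓; |JD| = 18.40 ✓; ∠JDM = 74.10° ✓; |DM| = 32.80 ✗.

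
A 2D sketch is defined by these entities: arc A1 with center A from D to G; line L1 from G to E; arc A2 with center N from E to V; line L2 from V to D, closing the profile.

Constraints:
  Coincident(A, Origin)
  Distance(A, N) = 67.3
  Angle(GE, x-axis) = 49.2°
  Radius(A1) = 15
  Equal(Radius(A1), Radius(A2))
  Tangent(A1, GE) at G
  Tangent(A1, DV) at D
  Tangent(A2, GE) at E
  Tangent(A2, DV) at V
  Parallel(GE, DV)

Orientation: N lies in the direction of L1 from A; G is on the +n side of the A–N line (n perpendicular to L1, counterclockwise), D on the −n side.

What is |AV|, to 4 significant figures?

68.95

Tangency of A1 to both parallel lines with radius 15.0 puts G and D at A ± 15.0·n: G = (-11.35, 9.801), D = (11.35, -9.801). Equal radii place E and V the same way about N: E = N + 15.0·n = (32.62, 60.75), V = N − 15.0·n = (55.33, 41.14). Then |AV| = |V − A| = 68.95.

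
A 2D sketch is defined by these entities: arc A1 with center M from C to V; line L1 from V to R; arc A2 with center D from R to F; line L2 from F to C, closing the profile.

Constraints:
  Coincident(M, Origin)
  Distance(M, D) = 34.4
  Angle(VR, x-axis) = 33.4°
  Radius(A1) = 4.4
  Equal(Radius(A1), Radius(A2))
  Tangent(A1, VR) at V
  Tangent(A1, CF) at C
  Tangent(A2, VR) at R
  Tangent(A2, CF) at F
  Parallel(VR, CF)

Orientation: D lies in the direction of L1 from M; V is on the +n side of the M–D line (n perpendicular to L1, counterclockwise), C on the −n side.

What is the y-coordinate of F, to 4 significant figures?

15.26

The slot axis is L1's direction at 33.4°, so u = (cos 33.4°, sin 33.4°) = (0.8348, 0.5505) and n = (−sin 33.4°, cos 33.4°) = (-0.5505, 0.8348). M is at the origin and D lies 34.4 along u from M, so D = 34.4·u = (28.72, 18.94). Tangency of A1 to both parallel lines with radius 4.4 puts V and C at M ± 4.4·n: V = (-2.422, 3.673), C = (2.422, -3.673). Equal radii place R and F the same way about D: R = D + 4.4·n = (26.30, 22.61), F = D − 4.4·n = (31.14, 15.26). So F.y = 15.26.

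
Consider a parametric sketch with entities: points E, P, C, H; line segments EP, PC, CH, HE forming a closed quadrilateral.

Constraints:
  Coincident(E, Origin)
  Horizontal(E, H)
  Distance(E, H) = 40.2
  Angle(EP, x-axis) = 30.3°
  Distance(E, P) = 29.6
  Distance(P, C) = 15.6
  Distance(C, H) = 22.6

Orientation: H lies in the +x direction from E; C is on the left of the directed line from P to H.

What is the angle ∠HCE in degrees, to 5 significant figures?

62.680°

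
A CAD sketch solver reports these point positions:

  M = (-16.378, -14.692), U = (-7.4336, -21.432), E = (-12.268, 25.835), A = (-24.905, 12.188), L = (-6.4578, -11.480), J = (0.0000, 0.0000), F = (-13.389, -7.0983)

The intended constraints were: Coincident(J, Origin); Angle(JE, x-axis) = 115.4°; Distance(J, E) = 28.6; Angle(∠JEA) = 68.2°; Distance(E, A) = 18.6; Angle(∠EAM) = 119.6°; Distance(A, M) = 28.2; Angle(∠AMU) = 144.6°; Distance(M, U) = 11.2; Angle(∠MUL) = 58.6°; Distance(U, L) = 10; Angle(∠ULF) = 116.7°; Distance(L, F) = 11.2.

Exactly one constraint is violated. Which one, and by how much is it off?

Distance(L, F) = 11.2 — off by 3.00.

J = (0.00, 0.00) ✓; JE at 115.4° ✓; |JE| = 28.60 ✓; ∠JEA = 68.20° ✓; |EA| = 18.60 ✓; ∠EAM = 119.6° ✓; |AM| = 28.20 ✓; ∠AMU = 144.6° ✓; |MU| = 11.20 ✓; ∠MUL = 58.60° ✓; |UL| = 10.00 ✓; ∠ULF = 116.7° ✓; |LF| = 8.200 ✗.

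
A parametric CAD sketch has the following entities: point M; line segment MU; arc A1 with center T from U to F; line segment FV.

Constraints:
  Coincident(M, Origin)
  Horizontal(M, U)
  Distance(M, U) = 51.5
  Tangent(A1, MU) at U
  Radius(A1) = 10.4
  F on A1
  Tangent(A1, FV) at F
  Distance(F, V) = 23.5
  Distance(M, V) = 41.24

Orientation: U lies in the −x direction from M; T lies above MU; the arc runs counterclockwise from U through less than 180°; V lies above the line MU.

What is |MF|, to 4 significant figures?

42.62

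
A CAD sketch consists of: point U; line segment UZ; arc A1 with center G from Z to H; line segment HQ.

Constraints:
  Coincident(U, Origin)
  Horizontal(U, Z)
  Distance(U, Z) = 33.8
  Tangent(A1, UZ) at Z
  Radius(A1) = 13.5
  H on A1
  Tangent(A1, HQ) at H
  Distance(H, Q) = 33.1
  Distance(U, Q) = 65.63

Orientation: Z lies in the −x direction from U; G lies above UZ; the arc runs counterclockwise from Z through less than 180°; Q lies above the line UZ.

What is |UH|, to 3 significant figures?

32.6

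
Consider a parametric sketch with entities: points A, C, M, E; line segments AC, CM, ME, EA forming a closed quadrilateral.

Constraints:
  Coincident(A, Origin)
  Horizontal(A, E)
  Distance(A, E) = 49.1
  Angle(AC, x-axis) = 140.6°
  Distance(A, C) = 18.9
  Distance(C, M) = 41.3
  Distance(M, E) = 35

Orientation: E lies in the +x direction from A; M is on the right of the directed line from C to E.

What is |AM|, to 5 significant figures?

22.400

Checks: |CM| = 41.30 ✓; |ME| = 35.00 ✓.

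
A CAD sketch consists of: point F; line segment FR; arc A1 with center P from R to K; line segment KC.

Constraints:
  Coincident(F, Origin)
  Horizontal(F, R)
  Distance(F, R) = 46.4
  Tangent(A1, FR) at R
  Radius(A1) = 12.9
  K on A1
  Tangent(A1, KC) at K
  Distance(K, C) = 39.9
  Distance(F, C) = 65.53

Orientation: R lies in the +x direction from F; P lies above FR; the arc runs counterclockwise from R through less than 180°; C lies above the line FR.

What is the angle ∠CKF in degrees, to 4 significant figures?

78.27°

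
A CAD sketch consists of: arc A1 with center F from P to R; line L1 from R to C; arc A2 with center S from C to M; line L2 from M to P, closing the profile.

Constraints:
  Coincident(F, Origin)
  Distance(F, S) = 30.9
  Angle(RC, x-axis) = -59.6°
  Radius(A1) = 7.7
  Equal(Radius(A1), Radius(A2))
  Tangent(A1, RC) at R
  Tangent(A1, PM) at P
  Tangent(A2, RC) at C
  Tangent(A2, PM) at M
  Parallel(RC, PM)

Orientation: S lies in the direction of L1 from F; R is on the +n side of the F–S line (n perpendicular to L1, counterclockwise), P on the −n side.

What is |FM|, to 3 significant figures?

31.8

Tangency of A1 to both parallel lines with radius 7.7 puts R and P at F ± 7.7·n: R = (6.64, 3.90), P = (-6.64, -3.90). Equal radii place C and M the same way about S: C = S + 7.7·n = (22.3, -22.8), M = S − 7.7·n = (9.00, -30.5). Then |FM| = |M − F| = 31.8.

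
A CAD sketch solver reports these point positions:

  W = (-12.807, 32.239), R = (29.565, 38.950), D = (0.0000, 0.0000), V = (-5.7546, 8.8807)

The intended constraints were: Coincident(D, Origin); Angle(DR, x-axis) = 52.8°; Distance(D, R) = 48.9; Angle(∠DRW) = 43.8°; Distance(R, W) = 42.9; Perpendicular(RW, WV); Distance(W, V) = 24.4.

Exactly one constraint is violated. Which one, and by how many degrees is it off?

Perpendicular(RW, WV) — off by 7.80°.

D = (0.00, 0.00) ✓; DR at 52.80° ✓; |DR| = 48.90 ✓; ∠DRW = 43.80° ✓; |RW| = 42.90 ✓; ∠(RW, WV) = 97.80° ✗; |WV| = 24.40 ✓.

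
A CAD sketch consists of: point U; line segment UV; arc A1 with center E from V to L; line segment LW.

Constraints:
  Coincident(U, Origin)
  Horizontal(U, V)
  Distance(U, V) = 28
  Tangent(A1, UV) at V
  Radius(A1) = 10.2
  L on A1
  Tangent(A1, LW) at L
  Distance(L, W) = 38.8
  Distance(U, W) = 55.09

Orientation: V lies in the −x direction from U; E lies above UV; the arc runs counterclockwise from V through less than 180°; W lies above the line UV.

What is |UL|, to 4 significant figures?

21.31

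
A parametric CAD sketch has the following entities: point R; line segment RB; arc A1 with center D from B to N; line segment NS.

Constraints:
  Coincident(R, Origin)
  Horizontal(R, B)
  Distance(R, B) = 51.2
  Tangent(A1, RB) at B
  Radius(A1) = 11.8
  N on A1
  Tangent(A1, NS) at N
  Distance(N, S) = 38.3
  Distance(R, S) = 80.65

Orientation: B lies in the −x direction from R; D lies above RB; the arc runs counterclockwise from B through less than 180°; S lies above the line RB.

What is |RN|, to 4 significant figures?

45.43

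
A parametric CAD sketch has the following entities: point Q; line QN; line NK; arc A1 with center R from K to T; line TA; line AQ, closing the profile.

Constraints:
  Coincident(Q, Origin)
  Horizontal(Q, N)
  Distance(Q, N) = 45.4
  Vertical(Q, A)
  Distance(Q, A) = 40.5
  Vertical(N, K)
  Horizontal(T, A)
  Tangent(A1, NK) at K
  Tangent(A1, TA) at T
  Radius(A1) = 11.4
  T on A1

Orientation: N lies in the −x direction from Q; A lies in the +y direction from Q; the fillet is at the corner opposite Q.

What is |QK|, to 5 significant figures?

53.926

The virtual corner opposite Q is at (-45.400, 40.500). The tangent condition forces RK to be normal to NK and since A1 is tangent to TA there, RT ⟂ TA, with radius 11.4, so the center R sits 11.4 in from both sides at R = (-34.000, 29.100). That places the tangent points at K = (-45.400, 29.100) on NK and T = (-34.000, 40.500) on TA. Then |QK| = |K − Q| = 53.926.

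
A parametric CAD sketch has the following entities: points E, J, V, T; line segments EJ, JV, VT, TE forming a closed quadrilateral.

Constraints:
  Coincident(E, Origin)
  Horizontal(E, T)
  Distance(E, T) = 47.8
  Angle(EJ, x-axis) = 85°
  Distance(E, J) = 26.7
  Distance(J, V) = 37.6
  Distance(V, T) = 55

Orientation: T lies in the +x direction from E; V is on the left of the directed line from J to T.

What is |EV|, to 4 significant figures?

60.08

Checks: |JV| = 37.60 ✓; |VT| = 55.00 ✓.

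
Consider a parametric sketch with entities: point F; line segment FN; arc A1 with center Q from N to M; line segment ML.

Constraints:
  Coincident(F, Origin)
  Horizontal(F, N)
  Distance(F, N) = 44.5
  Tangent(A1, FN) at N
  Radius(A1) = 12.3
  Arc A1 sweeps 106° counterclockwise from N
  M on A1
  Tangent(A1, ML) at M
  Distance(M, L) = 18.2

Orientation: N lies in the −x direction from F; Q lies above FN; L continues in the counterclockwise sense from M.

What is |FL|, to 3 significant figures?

50.2

F is at the origin; F and N share the same y with |FN| = 44.5 and N on the −x side, so N = (-44.5, 0.00). A1 meets FN tangentially, so QN is at right angles to FN, so Q = N + (0, 12.3) = (-44.5, 12.3). On A1, N sits at bearing -90° from Q; a 106° counterclockwise sweep puts M at bearing 16°, so M = Q + 12.3·(cos 16°, sin 16°) = (-32.7, 15.7). A1 meets ML tangentially, so QM is at right angles to ML, so ML runs along (−sin 16°, cos 16°); with |ML| = 18.2, L = (-37.7, 33.2). Then |FL| = |L − F| = 50.2.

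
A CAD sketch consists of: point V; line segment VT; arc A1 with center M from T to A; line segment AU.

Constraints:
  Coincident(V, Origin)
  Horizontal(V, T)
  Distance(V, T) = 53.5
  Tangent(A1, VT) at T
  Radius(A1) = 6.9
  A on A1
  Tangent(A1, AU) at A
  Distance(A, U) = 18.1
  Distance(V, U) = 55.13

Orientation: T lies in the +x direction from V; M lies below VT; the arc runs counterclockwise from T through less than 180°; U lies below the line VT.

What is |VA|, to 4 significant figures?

47.28

V is at the origin; VT is horizontal with |VT| = 53.5 and T on the +x side, so T = (53.50, 0.000). Tangency of A1 to VT means the radius MT is perpendicular to VT, so M = T + (0, -6.9) = (53.50, -6.900). Since MA ⟂ AU (tangency), |MU| = √(6.9² + 18.1²) = 19.37 regardless of where A sits on A1. So U lies on both circle(V, 55.13) and circle(M, 19.37); the below-VT intersection is U = (48.78, -25.69). A is the foot of the tangent from U: A = (46.65, -7.713).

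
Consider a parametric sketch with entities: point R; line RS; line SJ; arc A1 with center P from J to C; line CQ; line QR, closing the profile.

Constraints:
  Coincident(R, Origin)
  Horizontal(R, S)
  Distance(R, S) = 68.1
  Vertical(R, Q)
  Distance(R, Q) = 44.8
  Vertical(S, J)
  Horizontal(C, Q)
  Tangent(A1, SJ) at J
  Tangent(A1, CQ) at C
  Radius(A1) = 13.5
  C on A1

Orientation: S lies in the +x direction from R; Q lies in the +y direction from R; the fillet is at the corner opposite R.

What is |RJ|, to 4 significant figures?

74.95

R is at the origin; RS is horizontal with |RS| = 68.1 and S on the +x side, so S = (68.10, 0.000). R and Q share the same x with |RQ| = 44.8 and Q on the +y side, so Q = (0.000, 44.80). The virtual corner opposite R is at (68.10, 44.80). Tangency of A1 to SJ means the radius PJ is perpendicular to SJ and tangency of A1 to CQ means the radius PC is perpendicular to CQ, with radius 13.5, so the center P sits 13.5 in from both sides at P = (54.60, 31.30). That places the tangent points at J = (68.10, 31.30) on SJ and C = (54.60, 44.80) on CQ. Then |RJ| = |J − R| = 74.95.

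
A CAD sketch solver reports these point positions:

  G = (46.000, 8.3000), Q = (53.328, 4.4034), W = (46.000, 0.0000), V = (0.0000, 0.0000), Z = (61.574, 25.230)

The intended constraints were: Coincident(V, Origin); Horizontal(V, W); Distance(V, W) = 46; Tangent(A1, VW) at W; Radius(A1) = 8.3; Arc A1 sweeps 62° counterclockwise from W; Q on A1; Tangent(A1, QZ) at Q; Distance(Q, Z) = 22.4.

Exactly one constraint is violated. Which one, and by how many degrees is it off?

Tangent(A1, QZ) at Q — off by 6.40°.

V = (0.00, 0.00) ✓; V.y = 0.00, W.y = 0.00 ✓; |VW| = 46.00 ✓; ∠(GW, WV) = 90.00° ✓; |GW| = 8.300 ✓; bearing(G→Q) − bearing(G→W) = 62.00° ✓; |GQ| = 8.300 ✓; ∠(GQ, QZ) = 83.60° ✗; |QZ| = 22.40 ✓.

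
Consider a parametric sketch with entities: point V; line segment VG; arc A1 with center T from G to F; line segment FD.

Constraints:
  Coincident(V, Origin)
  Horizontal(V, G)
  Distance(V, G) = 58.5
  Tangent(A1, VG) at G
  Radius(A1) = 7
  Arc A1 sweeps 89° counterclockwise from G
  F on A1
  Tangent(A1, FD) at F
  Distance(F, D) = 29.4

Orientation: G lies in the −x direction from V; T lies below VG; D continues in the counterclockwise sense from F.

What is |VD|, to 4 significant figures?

75.32

On A1, G sits at bearing 90° from T; an 89° counterclockwise sweep puts F at bearing 179°, so F = T + 7.0·(cos 179°, sin 179°) = (-65.50, -6.878). The tangent condition forces TF to be normal to FD, so FD runs along (−sin 179°, cos 179°); with |FD| = 29.4, D = (-66.01, -36.27). Then |VD| = |D − V| = 75.32.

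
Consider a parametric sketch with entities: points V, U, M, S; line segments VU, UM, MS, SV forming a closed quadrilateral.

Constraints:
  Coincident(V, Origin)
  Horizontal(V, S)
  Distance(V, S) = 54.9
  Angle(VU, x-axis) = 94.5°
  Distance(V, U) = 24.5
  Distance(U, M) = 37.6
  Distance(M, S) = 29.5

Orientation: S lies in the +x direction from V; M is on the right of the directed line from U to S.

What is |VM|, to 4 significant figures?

25.47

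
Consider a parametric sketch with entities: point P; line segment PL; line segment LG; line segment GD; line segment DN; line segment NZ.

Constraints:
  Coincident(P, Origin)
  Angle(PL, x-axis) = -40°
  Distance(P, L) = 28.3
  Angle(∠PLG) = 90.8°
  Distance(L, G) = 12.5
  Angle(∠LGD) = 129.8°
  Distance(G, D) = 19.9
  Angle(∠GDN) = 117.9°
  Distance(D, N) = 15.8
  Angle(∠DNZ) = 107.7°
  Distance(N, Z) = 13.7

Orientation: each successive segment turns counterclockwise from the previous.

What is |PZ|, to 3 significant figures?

6.00

P is at the origin; PL runs at -40.0° with length 28.3, so L = (21.7, -18.2). ∠PLG = 90.8° gives LG at 49.2° from the x-axis; with |LG| = 12.5, G = (29.8, -8.73). ∠LGD = 129.8° gives GD at 99.4° from the x-axis; with |GD| = 19.9, D = (26.6, 10.9). ∠GDN = 117.9° gives DN at 162° from the x-axis; with |DN| = 15.8, N = (11.6, 15.9). ∠DNZ = 107.7° gives NZ at -126° from the x-axis; with |NZ| = 13.7, Z = (3.52, 4.86). Then |PZ| = |Z − P| = 6.00.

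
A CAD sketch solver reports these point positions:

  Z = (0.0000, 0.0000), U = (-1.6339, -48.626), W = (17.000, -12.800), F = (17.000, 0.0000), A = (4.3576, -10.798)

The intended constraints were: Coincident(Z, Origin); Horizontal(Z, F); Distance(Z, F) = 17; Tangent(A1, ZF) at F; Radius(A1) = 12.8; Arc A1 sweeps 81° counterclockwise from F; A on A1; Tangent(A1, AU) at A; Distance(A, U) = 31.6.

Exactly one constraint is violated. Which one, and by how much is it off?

Distance(A, U) = 31.6 — off by 6.70.

Z = (0.00, 0.00) ✓; Z.y = 0.00, F.y = 0.00 ✓; |ZF| = 17.00 ✓; ∠(WF, FZ) = 90.00° ✓; |WF| = 12.80 ✓; bearing(W→A) − bearing(W→F) = 81.00° ✓; |WA| = 12.80 ✓; ∠(WA, AU) = 90.00° ✓; |AU| = 38.30 ✗.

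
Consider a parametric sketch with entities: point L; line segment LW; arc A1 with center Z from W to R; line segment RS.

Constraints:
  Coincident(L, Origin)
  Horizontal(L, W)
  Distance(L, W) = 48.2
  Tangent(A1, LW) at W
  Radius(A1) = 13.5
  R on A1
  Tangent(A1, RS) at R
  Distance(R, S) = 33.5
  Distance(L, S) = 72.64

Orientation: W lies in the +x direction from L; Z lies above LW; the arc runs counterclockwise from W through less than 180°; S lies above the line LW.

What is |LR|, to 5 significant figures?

63.549

Checks: |ZW| = 13.50 ✓; |ZR| = 13.50 ✓; ∠(ZR, RS) = 90.00° ✓; |RS| = 33.50 ✓; |LS| = 72.64 ✓.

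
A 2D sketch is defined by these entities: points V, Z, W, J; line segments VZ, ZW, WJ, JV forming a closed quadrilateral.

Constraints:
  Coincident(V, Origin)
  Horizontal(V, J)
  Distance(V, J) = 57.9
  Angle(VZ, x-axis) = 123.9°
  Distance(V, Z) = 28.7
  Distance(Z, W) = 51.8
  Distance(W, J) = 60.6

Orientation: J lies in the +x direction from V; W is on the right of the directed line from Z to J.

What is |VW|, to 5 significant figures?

24.687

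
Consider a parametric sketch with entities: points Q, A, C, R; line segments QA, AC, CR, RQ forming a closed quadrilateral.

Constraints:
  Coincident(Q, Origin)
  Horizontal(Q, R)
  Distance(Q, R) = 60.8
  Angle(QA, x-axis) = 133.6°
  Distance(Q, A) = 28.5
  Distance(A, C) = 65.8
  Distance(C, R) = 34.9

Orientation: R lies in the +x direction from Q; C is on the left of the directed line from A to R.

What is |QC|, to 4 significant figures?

55.03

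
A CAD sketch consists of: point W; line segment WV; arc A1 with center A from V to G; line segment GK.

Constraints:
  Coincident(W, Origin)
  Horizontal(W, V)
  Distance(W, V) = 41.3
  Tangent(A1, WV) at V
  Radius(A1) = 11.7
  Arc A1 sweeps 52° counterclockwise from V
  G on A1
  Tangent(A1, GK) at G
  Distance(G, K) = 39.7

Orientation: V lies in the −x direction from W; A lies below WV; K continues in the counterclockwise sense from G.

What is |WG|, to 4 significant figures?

50.72

Tangency of A1 to WV means the radius AV is perpendicular to WV, so A = V + (0, -11.7) = (-41.30, -11.70). On A1, V sits at bearing 90° from A; a 52° counterclockwise sweep puts G at bearing 142°, so G = A + 11.7·(cos 142°, sin 142°) = (-50.52, -4.497). Then |WG| = |G − W| = 50.72.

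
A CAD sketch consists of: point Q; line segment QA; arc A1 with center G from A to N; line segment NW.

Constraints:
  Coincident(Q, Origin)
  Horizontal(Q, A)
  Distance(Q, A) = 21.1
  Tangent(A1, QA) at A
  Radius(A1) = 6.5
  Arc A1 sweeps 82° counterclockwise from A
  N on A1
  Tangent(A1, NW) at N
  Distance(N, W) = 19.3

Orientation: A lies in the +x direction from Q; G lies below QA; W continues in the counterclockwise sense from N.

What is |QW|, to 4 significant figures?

27.46

On A1, A sits at bearing 90° from G; an 82° counterclockwise sweep puts N at bearing 172°, so N = G + 6.5·(cos 172°, sin 172°) = (14.66, -5.595). Since A1 is tangent to NW there, GN ⟂ NW, so NW runs along (−sin 172°, cos 172°); with |NW| = 19.3, W = (11.98, -24.71). Then |QW| = |W − Q| = 27.46.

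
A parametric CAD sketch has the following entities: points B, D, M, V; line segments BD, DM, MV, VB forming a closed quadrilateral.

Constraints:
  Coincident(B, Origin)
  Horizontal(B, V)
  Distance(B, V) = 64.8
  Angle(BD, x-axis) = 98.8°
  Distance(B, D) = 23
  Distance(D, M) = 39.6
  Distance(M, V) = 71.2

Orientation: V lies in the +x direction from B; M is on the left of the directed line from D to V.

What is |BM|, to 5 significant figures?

58.304

Checks: |DM| = 39.60 ✓; |MV| = 71.20 ✓.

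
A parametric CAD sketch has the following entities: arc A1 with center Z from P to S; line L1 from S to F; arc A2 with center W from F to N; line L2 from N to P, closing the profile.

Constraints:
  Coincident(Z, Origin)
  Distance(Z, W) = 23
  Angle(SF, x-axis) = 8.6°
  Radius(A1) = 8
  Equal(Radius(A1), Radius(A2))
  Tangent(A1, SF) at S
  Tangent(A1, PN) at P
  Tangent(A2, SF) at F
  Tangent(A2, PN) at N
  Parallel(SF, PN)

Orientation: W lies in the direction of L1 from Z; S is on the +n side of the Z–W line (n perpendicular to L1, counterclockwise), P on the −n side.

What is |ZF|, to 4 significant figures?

24.35

The slot axis is L1's direction at 8.6°, so u = (cos 8.6°, sin 8.6°) = (0.9888, 0.1495) and n = (−sin 8.6°, cos 8.6°) = (-0.1495, 0.9888). Z is at the origin and W lies 23.0 along u from Z, so W = 23.0·u = (22.74, 3.439). Tangency of A1 to both parallel lines with radius 8.0 puts S and P at Z ± 8.0·n: S = (-1.196, 7.910), P = (1.196, -7.910). Equal radii place F and N the same way about W: F = W + 8.0·n = (21.55, 11.35), N = W − 8.0·n = (23.94, -4.471). Then |ZF| = |F − Z| = 24.35.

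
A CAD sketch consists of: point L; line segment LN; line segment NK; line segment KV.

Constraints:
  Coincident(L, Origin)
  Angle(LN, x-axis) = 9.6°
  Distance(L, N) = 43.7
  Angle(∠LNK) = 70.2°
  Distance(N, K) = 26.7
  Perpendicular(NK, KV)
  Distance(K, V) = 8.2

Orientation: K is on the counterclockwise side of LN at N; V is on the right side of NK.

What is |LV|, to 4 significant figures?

50.73

L is at the origin; LN runs at 9.6° with length 43.7, so N = 43.7·(cos 9.6°, sin 9.6°) = (43.09, 7.288). ∠LNK = 70.2°, so NK runs at 9.6° + (180° − 70.2°) = 119.4° from the x-axis; with |NK| = 26.7, K = N + 26.7·(cos 119.4°, sin 119.4°) = (29.98, 30.55). The perpendicularity gives KV at right angles to NK; with |KV| = 8.2 on the right of NK, V = K + 8.2·(0.8712, 0.4909) = (37.12, 34.57). Then |LV| = |V − L| = 50.73.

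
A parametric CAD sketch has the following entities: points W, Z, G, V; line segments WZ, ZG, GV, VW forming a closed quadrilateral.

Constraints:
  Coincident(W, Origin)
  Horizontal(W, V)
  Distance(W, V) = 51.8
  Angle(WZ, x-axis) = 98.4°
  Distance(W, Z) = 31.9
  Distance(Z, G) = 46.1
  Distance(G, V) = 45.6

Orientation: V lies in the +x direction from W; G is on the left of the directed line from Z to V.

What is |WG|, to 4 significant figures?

59.27

Checks: |ZG| = 46.10 ✓; |GV| = 45.60 ✓.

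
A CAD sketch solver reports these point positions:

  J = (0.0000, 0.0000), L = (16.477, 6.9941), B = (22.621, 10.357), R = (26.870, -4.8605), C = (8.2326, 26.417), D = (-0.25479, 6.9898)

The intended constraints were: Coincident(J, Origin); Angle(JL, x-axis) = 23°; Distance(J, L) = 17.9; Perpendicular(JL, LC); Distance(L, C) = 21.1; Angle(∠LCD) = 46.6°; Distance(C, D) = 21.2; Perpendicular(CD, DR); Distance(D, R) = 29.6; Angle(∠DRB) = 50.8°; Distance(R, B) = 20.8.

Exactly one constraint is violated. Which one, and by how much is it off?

Distance(R, B) = 20.8 — off by 5.00.

J = (0.00, 0.00) ✓; JL at 23.00° ✓; |JL| = 17.90 ✓; ∠(JL, LC) = 90.00° ✓; |LC| = 21.10 ✓; ∠LCD = 46.60° ✓; |CD| = 21.20 ✓; ∠(CD, DR) = 90.00° ✓; |DR| = 29.60 ✓; ∠DRB = 50.80° ✓; |RB| = 15.80 ✗.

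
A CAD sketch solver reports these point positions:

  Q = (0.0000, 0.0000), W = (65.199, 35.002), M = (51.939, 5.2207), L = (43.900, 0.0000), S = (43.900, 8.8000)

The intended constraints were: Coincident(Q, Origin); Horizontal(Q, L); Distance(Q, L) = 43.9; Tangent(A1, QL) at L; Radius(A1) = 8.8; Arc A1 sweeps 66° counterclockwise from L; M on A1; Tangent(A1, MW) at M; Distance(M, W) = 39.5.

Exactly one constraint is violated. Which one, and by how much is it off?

Distance(M, W) = 39.5 — off by 6.90.

Q = (0.00, 0.00) ✓; Q.y = 0.00, L.y = 0.00 ✓; |QL| = 43.90 ✓; ∠(SL, LQ) = 90.00° ✓; |SL| = 8.800 ✓; bearing(S→M) − bearing(S→L) = 66.00° ✓; |SM| = 8.800 ✓; ∠(SM, MW) = 90.00° ✓; |MW| = 32.60 ✗.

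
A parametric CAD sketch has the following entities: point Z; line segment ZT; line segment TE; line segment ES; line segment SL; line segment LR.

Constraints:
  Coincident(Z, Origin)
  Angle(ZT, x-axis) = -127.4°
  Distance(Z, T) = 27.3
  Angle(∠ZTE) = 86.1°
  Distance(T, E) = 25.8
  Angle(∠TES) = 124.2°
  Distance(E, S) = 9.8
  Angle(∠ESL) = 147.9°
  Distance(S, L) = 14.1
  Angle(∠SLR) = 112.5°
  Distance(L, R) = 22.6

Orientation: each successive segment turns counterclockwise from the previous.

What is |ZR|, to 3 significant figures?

10.4

∠ESL = 147.9° gives SL at 54.4° from the x-axis; with |SL| = 14.1, L = (22.2, -20.7). ∠SLR = 112.5° gives LR at 122° from the x-axis; with |LR| = 22.6, R = (10.3, -1.56). Then |ZR| = |R − Z| = 10.4.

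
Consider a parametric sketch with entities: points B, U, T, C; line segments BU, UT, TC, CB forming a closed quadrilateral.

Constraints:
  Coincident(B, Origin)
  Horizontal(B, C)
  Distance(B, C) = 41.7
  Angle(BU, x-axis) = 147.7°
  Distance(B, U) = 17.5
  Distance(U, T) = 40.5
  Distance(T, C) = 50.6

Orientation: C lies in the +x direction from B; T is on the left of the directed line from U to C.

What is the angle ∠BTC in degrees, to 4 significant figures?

52.56°

B is at the origin; BC is horizontal with |BC| = 41.7 and C in +x, so C = (41.7, 0). BU runs at 147.7° with |BU| = 17.5, so U = (-14.79, 9.351). T is determined by |UT| = 40.5 and |TC| = 50.6 together: it lies at the intersection of circle(U, 40.5) and circle(C, 50.6). With |UC| = 57.26, the foot of the radical line on UC is 20.60 from U and the perpendicular offset is √(40.5² − 20.60²) = 34.87. Taking the left-of-UC solution: T = (11.22, 40.39).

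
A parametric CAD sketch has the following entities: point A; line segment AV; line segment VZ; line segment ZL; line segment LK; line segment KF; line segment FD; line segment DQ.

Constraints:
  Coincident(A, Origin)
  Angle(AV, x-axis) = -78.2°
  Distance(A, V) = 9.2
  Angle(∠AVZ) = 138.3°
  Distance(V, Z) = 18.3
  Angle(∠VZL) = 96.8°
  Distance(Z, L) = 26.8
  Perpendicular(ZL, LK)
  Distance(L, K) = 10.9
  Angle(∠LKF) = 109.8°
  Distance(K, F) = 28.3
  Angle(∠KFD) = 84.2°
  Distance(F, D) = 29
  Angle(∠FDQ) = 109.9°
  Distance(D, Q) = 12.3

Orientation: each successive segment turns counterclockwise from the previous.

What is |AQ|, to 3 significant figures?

40.2

A is at the origin; AV runs at -78.2° with length 9.2, so V = (1.88, -9.01). ∠AVZ = 138.3° gives VZ at -36.5° from the x-axis; with |VZ| = 18.3, Z = (16.6, -19.9). ∠VZL = 96.8° gives ZL at 46.7° from the x-axis; with |ZL| = 26.8, L = (35.0, -0.387). ZL ⟂ LK, so LK runs at 137°; with |LK| = 10.9, K = (27.0, 7.09). ∠LKF = 109.8° gives KF at -153° from the x-axis; with |KF| = 28.3, F = (1.80, -5.72). ∠KFD = 84.2° gives FD at -57.3° from the x-axis; with |FD| = 29.0, D = (17.5, -30.1). ∠FDQ = 109.9° gives DQ at 12.8° from the x-axis; with |DQ| = 12.3, Q = (29.5, -27.4). Then |AQ| = |Q − A| = 40.2.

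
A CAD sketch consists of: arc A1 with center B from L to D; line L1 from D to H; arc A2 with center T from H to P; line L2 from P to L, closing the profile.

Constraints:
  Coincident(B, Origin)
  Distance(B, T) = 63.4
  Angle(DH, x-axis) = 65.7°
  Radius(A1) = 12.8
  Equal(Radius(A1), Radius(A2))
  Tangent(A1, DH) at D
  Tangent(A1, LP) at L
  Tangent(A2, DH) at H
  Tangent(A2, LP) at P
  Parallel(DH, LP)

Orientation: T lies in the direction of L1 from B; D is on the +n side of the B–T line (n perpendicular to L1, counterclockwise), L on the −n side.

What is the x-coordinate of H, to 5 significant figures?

14.424

The slot axis is L1's direction at 65.7°, so u = (cos 65.7°, sin 65.7°) = (0.41151, 0.91140) and n = (−sin 65.7°, cos 65.7°) = (-0.91140, 0.41151). B is at the origin and T lies 63.4 along u from B, so T = 63.4·u = (26.090, 57.783). Tangency of A1 to both parallel lines with radius 12.8 puts D and L at B ± 12.8·n: D = (-11.666, 5.2674), L = (11.666, -5.2674). Equal radii place H and P the same way about T: H = T + 12.8·n = (14.424, 63.050), P = T − 12.8·n = (37.756, 52.516). So H.x = 14.424.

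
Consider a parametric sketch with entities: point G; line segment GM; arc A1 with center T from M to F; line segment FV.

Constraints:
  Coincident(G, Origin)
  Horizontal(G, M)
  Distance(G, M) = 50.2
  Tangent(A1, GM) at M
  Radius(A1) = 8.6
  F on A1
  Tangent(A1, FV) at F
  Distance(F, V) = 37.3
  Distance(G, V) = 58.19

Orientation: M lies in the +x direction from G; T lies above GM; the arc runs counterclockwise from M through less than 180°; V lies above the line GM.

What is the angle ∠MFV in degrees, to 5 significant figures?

118.68°

Checks: |TF| = 8.600 ✓; ∠(TF, FV) = 90.00° ✓; |FV| = 37.30 ✓; |GV| = 58.19 ✓.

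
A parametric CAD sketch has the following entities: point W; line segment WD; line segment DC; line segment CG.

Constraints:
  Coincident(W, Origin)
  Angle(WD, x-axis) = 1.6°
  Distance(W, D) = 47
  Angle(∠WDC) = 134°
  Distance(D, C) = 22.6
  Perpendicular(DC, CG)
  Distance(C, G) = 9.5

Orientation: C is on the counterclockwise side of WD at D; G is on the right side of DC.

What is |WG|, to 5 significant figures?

70.201

W is at the origin; WD runs at 1.6° with length 47.0, so D = 47.0·(cos 1.6°, sin 1.6°) = (46.982, 1.3123). ∠WDC = 134.0°, so DC runs at 1.6° + (180° − 134.0°) = 47.600° from the x-axis; with |DC| = 22.6, C = D + 22.6·(cos 47.600°, sin 47.600°) = (62.221, 18.001). The perpendicularity gives CG at right angles to DC; with |CG| = 9.5 on the right of DC, G = C + 9.5·(0.73846, -0.67430) = (69.236, 11.596). Then |WG| = |G − W| = 70.201.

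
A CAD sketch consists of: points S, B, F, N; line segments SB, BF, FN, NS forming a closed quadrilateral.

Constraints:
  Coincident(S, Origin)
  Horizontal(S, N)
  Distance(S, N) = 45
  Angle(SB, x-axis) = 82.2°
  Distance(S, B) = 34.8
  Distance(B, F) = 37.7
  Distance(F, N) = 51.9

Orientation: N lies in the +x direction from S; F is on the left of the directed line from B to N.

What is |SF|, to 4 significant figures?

64.20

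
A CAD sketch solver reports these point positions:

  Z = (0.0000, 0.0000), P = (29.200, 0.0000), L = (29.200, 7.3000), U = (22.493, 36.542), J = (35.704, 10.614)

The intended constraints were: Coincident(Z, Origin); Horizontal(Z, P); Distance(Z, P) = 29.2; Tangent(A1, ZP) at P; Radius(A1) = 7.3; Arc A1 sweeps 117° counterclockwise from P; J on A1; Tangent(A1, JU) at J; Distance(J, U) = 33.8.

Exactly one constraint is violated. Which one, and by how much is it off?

Distance(J, U) = 33.8 — off by 4.70.

Z = (0.00, 0.00) ✓; Z.y = 0.00, P.y = 0.00 ✓; |ZP| = 29.20 ✓; ∠(LP, PZ) = 90.00° ✓; |LP| = 7.300 ✓; bearing(L→J) − bearing(L→P) = 117.0° ✓; |LJ| = 7.300 ✓; ∠(LJ, JU) = 90.00° ✓; |JU| = 29.10 ✗.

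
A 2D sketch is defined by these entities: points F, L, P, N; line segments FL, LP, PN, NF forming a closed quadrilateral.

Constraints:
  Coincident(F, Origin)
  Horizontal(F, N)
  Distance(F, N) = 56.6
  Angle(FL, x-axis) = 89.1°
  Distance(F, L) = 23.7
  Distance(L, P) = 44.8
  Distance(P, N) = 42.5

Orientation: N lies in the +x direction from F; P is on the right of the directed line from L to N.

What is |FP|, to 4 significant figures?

25.05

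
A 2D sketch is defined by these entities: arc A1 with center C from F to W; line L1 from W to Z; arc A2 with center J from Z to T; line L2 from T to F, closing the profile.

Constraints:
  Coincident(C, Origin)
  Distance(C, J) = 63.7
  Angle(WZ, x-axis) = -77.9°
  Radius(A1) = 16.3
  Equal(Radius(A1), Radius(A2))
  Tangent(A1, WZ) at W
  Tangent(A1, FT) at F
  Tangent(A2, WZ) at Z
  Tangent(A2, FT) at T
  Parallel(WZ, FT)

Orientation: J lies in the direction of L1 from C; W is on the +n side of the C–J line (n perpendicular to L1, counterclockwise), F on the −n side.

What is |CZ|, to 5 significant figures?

65.752

The slot axis is L1's direction at -77.9°, so u = (cos -77.9°, sin -77.9°) = (0.20962, -0.97778) and n = (−sin -77.9°, cos -77.9°) = (0.97778, 0.20962). C is at the origin and J lies 63.7 along u from C, so J = 63.7·u = (13.353, -62.285). Tangency of A1 to both parallel lines with radius 16.3 puts W and F at C ± 16.3·n: W = (15.938, 3.4168), F = (-15.938, -3.4168). Equal radii place Z and T the same way about J: Z = J + 16.3·n = (29.291, -58.868), T = J − 16.3·n = (-2.5852, -65.702). Then |CZ| = |Z − C| = 65.752.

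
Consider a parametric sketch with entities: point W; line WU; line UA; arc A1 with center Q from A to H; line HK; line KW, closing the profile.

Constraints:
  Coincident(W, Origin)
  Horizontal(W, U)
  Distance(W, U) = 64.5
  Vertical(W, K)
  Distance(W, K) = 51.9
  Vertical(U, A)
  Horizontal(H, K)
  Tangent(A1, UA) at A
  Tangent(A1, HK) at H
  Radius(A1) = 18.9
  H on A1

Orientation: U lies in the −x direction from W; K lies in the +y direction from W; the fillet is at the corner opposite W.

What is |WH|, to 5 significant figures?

69.087

W is at the origin; W and U share the same y with |WU| = 64.5 and U on the −x side, so U = (-64.500, 0.0000). W and K share the same x with |WK| = 51.9 and K on the +y side, so K = (0.0000, 51.900). The virtual corner opposite W is at (-64.500, 51.900). Tangency of A1 to UA means the radius QA is perpendicular to UA and the tangent condition forces QH to be normal to HK, with radius 18.9, so the center Q sits 18.9 in from both sides at Q = (-45.600, 33.000). That places the tangent points at A = (-64.500, 33.000) on UA and H = (-45.600, 51.900) on HK. Then |WH| = |H − W| = 69.087.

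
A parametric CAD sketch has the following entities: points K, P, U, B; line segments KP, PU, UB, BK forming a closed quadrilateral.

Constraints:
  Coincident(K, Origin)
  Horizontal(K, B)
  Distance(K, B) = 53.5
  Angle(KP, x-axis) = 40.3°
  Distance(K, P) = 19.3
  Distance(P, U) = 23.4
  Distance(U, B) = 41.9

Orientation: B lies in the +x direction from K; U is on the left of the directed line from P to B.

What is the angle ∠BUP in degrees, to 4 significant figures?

70.85°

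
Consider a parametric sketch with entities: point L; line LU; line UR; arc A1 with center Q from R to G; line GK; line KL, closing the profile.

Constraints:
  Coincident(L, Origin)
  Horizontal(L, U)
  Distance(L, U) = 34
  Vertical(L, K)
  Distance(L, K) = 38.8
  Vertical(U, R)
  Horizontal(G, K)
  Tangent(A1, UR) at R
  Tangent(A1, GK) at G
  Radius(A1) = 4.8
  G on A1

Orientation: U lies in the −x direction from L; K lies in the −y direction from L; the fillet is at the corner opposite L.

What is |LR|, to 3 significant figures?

48.1

L is at the origin; LU is horizontal with |LU| = 34.0 and U on the −x side, so U = (-34.0, 0.00). LK is vertical with |LK| = 38.8 and K on the −y side, so K = (0.00, -38.8). The virtual corner opposite L is at (-34.0, -38.8). Since A1 is tangent to UR there, QR ⟂ UR and tangency of A1 to GK means the radius QG is perpendicular to GK, with radius 4.8, so the center Q sits 4.8 in from both sides at Q = (-29.2, -34.0). That places the tangent points at R = (-34.0, -34.0) on UR and G = (-29.2, -38.8) on GK. Then |LR| = |R − L| = 48.1.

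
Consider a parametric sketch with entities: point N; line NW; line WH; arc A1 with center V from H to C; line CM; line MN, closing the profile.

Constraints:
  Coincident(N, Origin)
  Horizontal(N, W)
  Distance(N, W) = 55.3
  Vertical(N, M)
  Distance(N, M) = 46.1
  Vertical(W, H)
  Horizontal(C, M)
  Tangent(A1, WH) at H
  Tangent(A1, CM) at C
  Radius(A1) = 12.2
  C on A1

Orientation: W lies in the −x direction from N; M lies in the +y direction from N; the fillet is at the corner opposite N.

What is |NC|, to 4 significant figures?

63.11

N is at the origin; NW is horizontal with |NW| = 55.3 and W on the −x side, so W = (-55.30, 0.000). N and M share the same x with |NM| = 46.1 and M on the +y side, so M = (0.000, 46.10). The virtual corner opposite N is at (-55.30, 46.10). A1 meets WH tangentially, so VH is at right angles to WH and A1 meets CM tangentially, so VC is at right angles to CM, with radius 12.2, so the center V sits 12.2 in from both sides at V = (-43.10, 33.90). That places the tangent points at H = (-55.30, 33.90) on WH and C = (-43.10, 46.10) on CM. Then |NC| = |C − N| = 63.11.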